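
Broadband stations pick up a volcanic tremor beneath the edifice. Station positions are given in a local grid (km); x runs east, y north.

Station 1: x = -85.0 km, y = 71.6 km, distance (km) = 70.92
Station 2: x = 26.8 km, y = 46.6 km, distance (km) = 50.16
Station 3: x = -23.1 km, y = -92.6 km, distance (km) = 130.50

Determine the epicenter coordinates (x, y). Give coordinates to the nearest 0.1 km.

x ≈ -22.6 km, y ≈ 37.9 km

Circle about each station: (x + 85.0)² + (y − 71.6)² = 70.92²; (x − 26.8)² + (y − 46.6)² = 50.16²; (x + 23.1)² + (y + 92.6)² = 130.50².
Subtracting the Station 1 equation from the Station 2 and Station 3 equations removes the quadratic terms:
223.6 x − 50.0 y = -6948.14
123.8 x − 328.4 y = -15243.79
Solving the 2×2 system: x ≈ -22.6, y ≈ 37.9 km.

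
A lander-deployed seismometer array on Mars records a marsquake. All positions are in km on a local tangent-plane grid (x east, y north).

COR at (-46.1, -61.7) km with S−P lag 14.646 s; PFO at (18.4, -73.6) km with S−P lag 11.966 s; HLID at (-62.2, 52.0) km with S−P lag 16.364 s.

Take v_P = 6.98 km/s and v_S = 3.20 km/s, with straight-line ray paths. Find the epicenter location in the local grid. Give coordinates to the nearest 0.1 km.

Distance from S−P lag: d = Δt · v_P v_S / (v_P − v_S) = Δt · (6.98·3.20)/(6.98−3.20) ≈ 5.9090·Δt.
So d_COR = 86.54, d_PFO = 70.71, d_HLID = 96.69 km.
Circle about each station: (x + 46.1)² + (y + 61.7)² = 86.54²; (x − 18.4)² + (y + 73.6)² = 70.71²; (x + 62.2)² + (y − 52.0)² = 96.69².
Subtracting pairs of circle equations eliminates x²+y² and gives linear equations (the radical axes):
129.0 x − 23.8 y = 2312.69
-32.2 x + 227.4 y = -1219.04
Solving the 2×2 system: x ≈ 17.4, y ≈ -2.9 km.

x ≈ 17.4 km, y ≈ -2.9 km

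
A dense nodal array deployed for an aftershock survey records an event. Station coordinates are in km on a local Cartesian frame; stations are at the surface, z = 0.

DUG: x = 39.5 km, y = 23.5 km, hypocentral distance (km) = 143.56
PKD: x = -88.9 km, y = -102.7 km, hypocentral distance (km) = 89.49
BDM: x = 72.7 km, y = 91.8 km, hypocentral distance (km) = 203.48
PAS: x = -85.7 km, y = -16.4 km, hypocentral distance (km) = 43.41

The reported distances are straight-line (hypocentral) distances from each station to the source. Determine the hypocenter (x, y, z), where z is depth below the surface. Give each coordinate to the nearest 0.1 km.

(-89.1, -24.0, 42.6)

Each station gives a sphere (x−x_i)² + (y−y_i)² + z² = d_i² (stations at z=0).
Subtracting the DUG sphere from PKD and BDM: z² cancels, leaving linear equations in x and y:
-256.8 x − 252.4 y = 28939.01
66.4 x + 136.6 y = -9194.61
Solving: x ≈ -89.104, y ≈ -23.998 km (keep extra digits for the depth step; rounded: -89.1, -24.0).
Then from the DUG sphere: z² = 143.56² − (x − 39.5)² − (y − 23.5)² with x = -89.104, y = -23.998, so z ≈ 42.596 ≈ 42.6 km.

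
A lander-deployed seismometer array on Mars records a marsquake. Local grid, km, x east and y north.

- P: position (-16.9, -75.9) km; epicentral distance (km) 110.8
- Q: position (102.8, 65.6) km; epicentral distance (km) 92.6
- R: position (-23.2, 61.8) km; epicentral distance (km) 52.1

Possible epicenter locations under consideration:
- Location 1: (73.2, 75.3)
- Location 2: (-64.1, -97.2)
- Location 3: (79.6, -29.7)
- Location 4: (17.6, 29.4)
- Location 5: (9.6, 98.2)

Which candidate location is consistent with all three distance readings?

For each candidate, compare |candidate − station| to the reported distance:
Location 1: residuals P 65.2, Q 61.5, R 45.2 → max 65.2 km
Location 2: residuals P 59.0, Q 140.6, R 112.1 → max 140.6 km
Location 3: residuals P 3.8, Q 5.5, R 85.5 → max 85.5 km
Location 4: residuals P 0.0, Q 0.0, R 0.0 → max 0.0 km
Location 5: residuals P 65.3, Q 6.1, R 3.1 → max 65.3 km
Only Location 4 has all residuals ≈ 0.

Location 4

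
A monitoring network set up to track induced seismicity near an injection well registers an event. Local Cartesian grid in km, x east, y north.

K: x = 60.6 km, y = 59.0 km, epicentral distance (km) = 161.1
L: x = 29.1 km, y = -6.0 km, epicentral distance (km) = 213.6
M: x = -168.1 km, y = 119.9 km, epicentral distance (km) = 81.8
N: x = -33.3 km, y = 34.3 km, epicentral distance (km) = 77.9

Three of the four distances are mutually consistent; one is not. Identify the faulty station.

Solve using three stations at a time. Using K, M, N (subtract circle equations pairwise → linear system) gives (x, y) ≈ (-99.7, 75.0).
Distances from that point to each station vs reported:
  K: calculated 161.1 vs reported 161.1 → residual 0.0 km
  L: calculated 152.2 vs reported 213.6 → residual 61.4 km
  M: calculated 81.8 vs reported 81.8 → residual 0.0 km
  N: calculated 77.9 vs reported 77.9 → residual 0.0 km
K, M, N are mutually consistent (residuals ≈ 0); L is off by 61.4 km.

L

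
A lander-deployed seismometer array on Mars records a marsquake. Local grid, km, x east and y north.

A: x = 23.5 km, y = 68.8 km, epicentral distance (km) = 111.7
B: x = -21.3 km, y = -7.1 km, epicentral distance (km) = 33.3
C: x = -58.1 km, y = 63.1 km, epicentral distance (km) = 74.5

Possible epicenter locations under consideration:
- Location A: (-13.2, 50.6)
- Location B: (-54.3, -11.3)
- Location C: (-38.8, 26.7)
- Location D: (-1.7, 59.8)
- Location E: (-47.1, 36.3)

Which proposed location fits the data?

For each candidate, compare |candidate − station| to the reported distance:
Location A: residuals A 70.7, B 25.0, C 27.9 → max 70.7 km
Location B: residuals A 0.0, B 0.0, C 0.0 → max 0.0 km
Location C: residuals A 36.5, B 4.8, C 33.3 → max 36.5 km
Location D: residuals A 84.9, B 36.4, C 18.0 → max 84.9 km
Location E: residuals A 34.0, B 17.2, C 45.5 → max 45.5 km
Only Location B has all residuals ≈ 0.

Location B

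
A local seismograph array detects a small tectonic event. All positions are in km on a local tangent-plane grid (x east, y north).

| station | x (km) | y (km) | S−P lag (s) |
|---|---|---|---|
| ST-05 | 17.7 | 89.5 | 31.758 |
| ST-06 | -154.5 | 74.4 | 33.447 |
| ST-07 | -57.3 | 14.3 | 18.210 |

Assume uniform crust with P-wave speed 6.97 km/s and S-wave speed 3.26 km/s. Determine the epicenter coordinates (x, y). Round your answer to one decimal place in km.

Distance from S−P lag: d = Δt · v_P v_S / (v_P − v_S) = Δt · (6.97·3.26)/(6.97−3.26) ≈ 6.1246·Δt.
So d_ST-05 = 194.50, d_ST-06 = 204.85, d_ST-07 = 111.53 km.
Circle about each station: (x − 17.7)² + (y − 89.5)² = 194.50²; (x + 154.5)² + (y − 74.4)² = 204.85²; (x + 57.3)² + (y − 14.3)² = 111.53².
Subtracting pairs of circle equations eliminates x²+y² and gives linear equations (the radical axes):
-344.4 x − 30.2 y = 16948.80
-150.0 x − 150.4 y = 20555.55
Solving the 2×2 system: x ≈ -40.8, y ≈ -96.0 km.

(-40.8, -96.0)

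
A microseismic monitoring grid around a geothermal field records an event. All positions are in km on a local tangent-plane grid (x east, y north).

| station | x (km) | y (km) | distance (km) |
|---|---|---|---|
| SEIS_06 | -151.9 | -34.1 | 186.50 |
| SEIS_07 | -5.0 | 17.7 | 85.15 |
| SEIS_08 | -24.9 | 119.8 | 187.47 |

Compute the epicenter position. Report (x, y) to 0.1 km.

Circle about each station: (x + 151.9)² + (y + 34.1)² = 186.50²; (x + 5.0)² + (y − 17.7)² = 85.15²; (x + 24.9)² + (y − 119.8)² = 187.47².
Subtracting pairs of circle equations eliminates x²+y² and gives linear equations (the radical axes):
293.8 x + 103.6 y = 3633.60
254.0 x + 307.8 y = -9627.12
Solving the 2×2 system: x ≈ 33.0, y ≈ -58.5 km.

x ≈ 33.0 km, y ≈ -58.5 km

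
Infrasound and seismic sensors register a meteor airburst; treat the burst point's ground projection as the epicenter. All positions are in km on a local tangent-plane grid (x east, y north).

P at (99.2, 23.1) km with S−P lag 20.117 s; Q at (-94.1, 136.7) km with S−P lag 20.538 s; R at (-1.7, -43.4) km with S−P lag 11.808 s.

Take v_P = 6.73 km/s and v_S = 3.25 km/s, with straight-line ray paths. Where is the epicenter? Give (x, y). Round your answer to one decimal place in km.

Distance from S−P lag: d = Δt · v_P v_S / (v_P − v_S) = Δt · (6.73·3.25)/(6.73−3.25) ≈ 6.2852·Δt.
So d_P = 126.44, d_Q = 129.09, d_R = 74.22 km.
Circle about each station: (x − 99.2)² + (y − 23.1)² = 126.44²; (x + 94.1)² + (y − 136.7)² = 129.09²; (x + 1.7)² + (y + 43.4)² = 74.22².
Subtracting the P equation from the Q and R equations removes the quadratic terms:
-386.6 x + 227.2 y = 16490.30
-201.8 x − 133.0 y = 1990.67
Solving the 2×2 system: x ≈ -27.2, y ≈ 26.3 km.
Check against P (with the unrounded x, y): √((x − 99.2)²+(y − 23.1)²) = 126.44 ≈ 126.44 km. ✓

x ≈ -27.2 km, y ≈ 26.3 km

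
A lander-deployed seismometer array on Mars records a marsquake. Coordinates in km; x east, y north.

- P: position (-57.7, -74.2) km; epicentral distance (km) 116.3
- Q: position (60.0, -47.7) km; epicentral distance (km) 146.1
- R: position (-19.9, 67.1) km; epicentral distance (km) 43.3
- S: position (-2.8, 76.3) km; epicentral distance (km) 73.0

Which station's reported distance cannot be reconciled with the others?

S

Solve using three stations at a time. Using P, Q, R (subtract circle equations pairwise → linear system) gives (x, y) ≈ (-55.3, 42.1).
Distances from that point to each station vs reported:
  P: calculated 116.3 vs reported 116.3 → residual 0.0 km
  Q: calculated 146.1 vs reported 146.1 → residual 0.0 km
  R: calculated 43.3 vs reported 43.3 → residual 0.0 km
  S: calculated 62.6 vs reported 73.0 → residual 10.4 km
P, Q, R are mutually consistent (residuals ≈ 0); S is off by 10.4 km.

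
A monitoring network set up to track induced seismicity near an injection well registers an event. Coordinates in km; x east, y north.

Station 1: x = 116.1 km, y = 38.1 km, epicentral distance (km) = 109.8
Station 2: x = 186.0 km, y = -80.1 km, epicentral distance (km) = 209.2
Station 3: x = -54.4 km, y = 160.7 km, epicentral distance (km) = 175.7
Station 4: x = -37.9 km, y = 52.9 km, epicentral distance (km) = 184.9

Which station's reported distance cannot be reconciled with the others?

Solve using three stations at a time. Using Station 1, Station 3, Station 4 (subtract circle equations pairwise → linear system) gives (x, y) ≈ (120.8, 147.7).
Distances from that point to each station vs reported:
  Station 1: calculated 109.7 vs reported 109.8 → residual 0.1 km
  Station 2: calculated 237.0 vs reported 209.2 → residual 27.8 km
  Station 3: calculated 175.7 vs reported 175.7 → residual 0.0 km
  Station 4: calculated 184.9 vs reported 184.9 → residual 0.0 km
Station 1, Station 3, Station 4 are mutually consistent (residuals ≈ 0); Station 2 is off by 27.8 km.

Station 2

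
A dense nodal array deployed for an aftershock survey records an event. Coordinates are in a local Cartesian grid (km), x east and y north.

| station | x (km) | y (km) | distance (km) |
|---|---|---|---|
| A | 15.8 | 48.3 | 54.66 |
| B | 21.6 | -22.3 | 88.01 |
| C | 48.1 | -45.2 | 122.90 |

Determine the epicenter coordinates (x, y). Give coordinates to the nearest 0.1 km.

Circle about each station: (x − 15.8)² + (y − 48.3)² = 54.66²; (x − 21.6)² + (y + 22.3)² = 88.01²; (x − 48.1)² + (y + 45.2)² = 122.90².
Subtracting the A equation from the B and C equations removes the quadratic terms:
11.6 x − 141.2 y = -6376.72
64.6 x − 187.0 y = -10342.57
Solving the 2×2 system: x ≈ -38.5, y ≈ 42.0 km.

(-38.5, 42.0)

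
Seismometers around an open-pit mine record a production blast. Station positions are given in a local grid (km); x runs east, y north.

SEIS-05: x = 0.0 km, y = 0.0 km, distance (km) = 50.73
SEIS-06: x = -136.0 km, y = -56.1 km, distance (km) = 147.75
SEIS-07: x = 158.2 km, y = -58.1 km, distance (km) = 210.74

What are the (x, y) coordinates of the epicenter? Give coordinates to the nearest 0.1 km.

x ≈ -26.6 km, y ≈ 43.2 km

Circle about each station: x² + y² = 50.73²; (x + 136.0)² + (y + 56.1)² = 147.75²; (x − 158.2)² + (y + 58.1)² = 210.74².
Subtracting pairs of circle equations eliminates x²+y² and gives linear equations (the radical axes):
-272.0 x − 112.2 y = 2386.68
316.4 x − 116.2 y = -13434.96
Solving the 2×2 system: x ≈ -26.6, y ≈ 43.2 km.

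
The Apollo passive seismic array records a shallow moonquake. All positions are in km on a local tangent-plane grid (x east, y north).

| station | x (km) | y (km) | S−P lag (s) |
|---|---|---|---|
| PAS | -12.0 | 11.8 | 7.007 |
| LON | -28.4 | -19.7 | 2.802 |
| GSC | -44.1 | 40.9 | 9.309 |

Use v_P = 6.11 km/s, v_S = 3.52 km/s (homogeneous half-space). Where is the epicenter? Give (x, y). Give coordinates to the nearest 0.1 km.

Distance from S−P lag: d = Δt · v_P v_S / (v_P − v_S) = Δt · (6.11·3.52)/(6.11−3.52) ≈ 8.3039·Δt.
So d_PAS = 58.19, d_LON = 23.27, d_GSC = 77.30 km.
Circle about each station: (x + 12.0)² + (y − 11.8)² = 58.19²; (x + 28.4)² + (y + 19.7)² = 23.27²; (x + 44.1)² + (y − 40.9)² = 77.30².
Subtracting the PAS equation from the LON and GSC equations removes the quadratic terms:
-32.8 x − 63.0 y = 3755.99
-64.2 x + 58.2 y = 745.17
Solving the 2×2 system: x ≈ -44.6, y ≈ -36.4 km.

-44.6 km east, -36.4 km north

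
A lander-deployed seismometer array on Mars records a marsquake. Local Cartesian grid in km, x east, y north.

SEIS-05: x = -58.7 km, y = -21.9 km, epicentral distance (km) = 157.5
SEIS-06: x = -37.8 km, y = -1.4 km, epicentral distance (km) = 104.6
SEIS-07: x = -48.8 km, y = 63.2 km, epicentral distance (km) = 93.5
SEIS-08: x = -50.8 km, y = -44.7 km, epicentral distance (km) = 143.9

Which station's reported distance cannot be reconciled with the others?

SEIS-05

Solve using three stations at a time. Using SEIS-06, SEIS-07, SEIS-08 (subtract circle equations pairwise → linear system) gives (x, y) ≈ (44.9, 62.9).
Distances from that point to each station vs reported:
  SEIS-05: calculated 133.9 vs reported 157.5 → residual 23.6 km
  SEIS-06: calculated 104.8 vs reported 104.6 → residual 0.2 km
  SEIS-07: calculated 93.7 vs reported 93.5 → residual 0.2 km
  SEIS-08: calculated 144.0 vs reported 143.9 → residual 0.1 km
SEIS-06, SEIS-07, SEIS-08 are mutually consistent (residuals ≈ 0); SEIS-05 is off by 23.6 km.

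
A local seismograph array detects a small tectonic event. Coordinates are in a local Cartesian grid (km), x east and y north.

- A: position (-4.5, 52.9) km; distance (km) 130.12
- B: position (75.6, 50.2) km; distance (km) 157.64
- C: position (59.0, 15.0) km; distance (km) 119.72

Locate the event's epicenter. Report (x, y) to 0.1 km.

Circle about each station: (x + 4.5)² + (y − 52.9)² = 130.12²; (x − 75.6)² + (y − 50.2)² = 157.64²; (x − 59.0)² + (y − 15.0)² = 119.72².
Subtracting the A equation from the B and C equations removes the quadratic terms:
160.2 x − 5.4 y = -2502.42
127.0 x − 75.8 y = 3485.68
Solving the 2×2 system: x ≈ -18.2, y ≈ -76.5 km.
Check against A (with the unrounded x, y): √((x + 4.5)²+(y − 52.9)²) = 130.10 ≈ 130.12 km. ✓

x ≈ -18.2 km, y ≈ -76.5 km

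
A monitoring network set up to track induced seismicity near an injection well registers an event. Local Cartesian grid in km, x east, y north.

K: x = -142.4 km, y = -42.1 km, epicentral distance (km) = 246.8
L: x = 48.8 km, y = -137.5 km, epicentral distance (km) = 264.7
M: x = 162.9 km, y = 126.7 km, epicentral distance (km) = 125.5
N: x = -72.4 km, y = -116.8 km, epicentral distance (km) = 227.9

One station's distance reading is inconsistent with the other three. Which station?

Solve using three stations at a time. Using K, L, M (subtract circle equations pairwise → linear system) gives (x, y) ≈ (37.4, 127.0).
Distances from that point to each station vs reported:
  K: calculated 246.8 vs reported 246.8 → residual 0.0 km
  L: calculated 264.7 vs reported 264.7 → residual 0.0 km
  M: calculated 125.5 vs reported 125.5 → residual 0.0 km
  N: calculated 267.3 vs reported 227.9 → residual 39.4 km
K, L, M are mutually consistent (residuals ≈ 0); N is off by 39.4 km.

N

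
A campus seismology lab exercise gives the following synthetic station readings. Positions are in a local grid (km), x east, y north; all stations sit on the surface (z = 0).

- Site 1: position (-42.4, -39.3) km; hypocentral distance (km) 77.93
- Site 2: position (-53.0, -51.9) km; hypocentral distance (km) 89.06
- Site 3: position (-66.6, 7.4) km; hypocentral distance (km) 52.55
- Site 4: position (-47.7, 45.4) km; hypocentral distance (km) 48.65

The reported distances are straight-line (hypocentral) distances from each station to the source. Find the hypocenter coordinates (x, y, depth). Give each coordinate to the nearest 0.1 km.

(-43.9, 25.0, 44.0)

Each station gives a sphere (x−x_i)² + (y−y_i)² + z² = d_i² (stations at z=0).
Subtracting the Site 1 sphere from Site 2 and Site 3: z² cancels, leaving linear equations in x and y:
-21.2 x − 25.2 y = 301.76
-48.4 x + 93.4 y = 4459.65
Solving: x ≈ -43.931, y ≈ 24.983 km (keep extra digits for the depth step; rounded: -43.9, 25.0).
Then from the Site 1 sphere: z² = 77.93² − (x + 42.4)² − (y + 39.3)² with x = -43.931, y = 24.983, so z ≈ 44.028 ≈ 44.0 km.
Check against Site 4 (with the unrounded solution): distance 48.68 ≈ 48.65 km. ✓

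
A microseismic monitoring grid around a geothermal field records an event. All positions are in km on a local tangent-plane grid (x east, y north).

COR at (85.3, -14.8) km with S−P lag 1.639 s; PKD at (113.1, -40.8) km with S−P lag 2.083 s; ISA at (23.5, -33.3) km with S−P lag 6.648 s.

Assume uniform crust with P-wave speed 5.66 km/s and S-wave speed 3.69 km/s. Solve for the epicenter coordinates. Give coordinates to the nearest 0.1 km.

Distance from S−P lag: d = Δt · v_P v_S / (v_P − v_S) = Δt · (5.66·3.69)/(5.66−3.69) ≈ 10.6017·Δt.
So d_COR = 17.38, d_PKD = 22.08, d_ISA = 70.48 km.
Circle about each station: (x − 85.3)² + (y + 14.8)² = 17.38²; (x − 113.1)² + (y + 40.8)² = 22.08²; (x − 23.5)² + (y + 33.3)² = 70.48².
Subtracting the COR equation from the PKD and ISA equations removes the quadratic terms:
55.6 x − 52.0 y = 6775.66
-123.6 x − 37.0 y = -10499.36
Solving the 2×2 system: x ≈ 93.9, y ≈ -29.9 km.
Check against COR (with the unrounded x, y): √((x − 85.3)²+(y + 14.8)²) = 17.38 ≈ 17.38 km. ✓

(93.9, -29.9)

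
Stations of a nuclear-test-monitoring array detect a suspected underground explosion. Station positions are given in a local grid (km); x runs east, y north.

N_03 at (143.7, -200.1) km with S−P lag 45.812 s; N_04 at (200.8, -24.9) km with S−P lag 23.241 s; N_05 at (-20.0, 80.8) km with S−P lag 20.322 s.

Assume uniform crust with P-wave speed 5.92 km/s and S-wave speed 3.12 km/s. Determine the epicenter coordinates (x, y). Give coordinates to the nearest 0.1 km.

x ≈ 112.6 km, y ≈ 100.5 km

Distance from S−P lag: d = Δt · v_P v_S / (v_P − v_S) = Δt · (5.92·3.12)/(5.92−3.12) ≈ 6.5966·Δt.
So d_N_03 = 302.20, d_N_04 = 153.31, d_N_05 = 134.06 km.
Circle about each station: (x − 143.7)² + (y + 200.1)² = 302.20²; (x − 200.8)² + (y + 24.9)² = 153.31²; (x + 20.0)² + (y − 80.8)² = 134.06².
Subtracting the N_03 equation from the N_04 and N_05 equations removes the quadratic terms:
114.2 x + 350.4 y = 48071.83
-327.4 x + 561.8 y = 19591.70
Solving the 2×2 system: x ≈ 112.6, y ≈ 100.5 km.
Check against N_03 (with the unrounded x, y): √((x − 143.7)²+(y + 200.1)²) = 302.20 ≈ 302.20 km. ✓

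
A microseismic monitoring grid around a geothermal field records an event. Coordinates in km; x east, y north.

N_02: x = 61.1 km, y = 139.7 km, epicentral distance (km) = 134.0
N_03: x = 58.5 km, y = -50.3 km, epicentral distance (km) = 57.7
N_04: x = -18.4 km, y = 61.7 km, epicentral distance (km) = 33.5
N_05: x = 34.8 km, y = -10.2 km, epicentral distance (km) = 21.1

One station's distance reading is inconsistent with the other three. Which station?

N_04

Solve using three stations at a time. Using N_02, N_03, N_05 (subtract circle equations pairwise → linear system) gives (x, y) ≈ (47.8, 6.4).
Distances from that point to each station vs reported:
  N_02: calculated 134.0 vs reported 134.0 → residual 0.0 km
  N_03: calculated 57.7 vs reported 57.7 → residual 0.0 km
  N_04: calculated 86.3 vs reported 33.5 → residual 52.8 km
  N_05: calculated 21.0 vs reported 21.1 → residual 0.1 km
N_02, N_03, N_05 are mutually consistent (residuals ≈ 0); N_04 is off by 52.8 km.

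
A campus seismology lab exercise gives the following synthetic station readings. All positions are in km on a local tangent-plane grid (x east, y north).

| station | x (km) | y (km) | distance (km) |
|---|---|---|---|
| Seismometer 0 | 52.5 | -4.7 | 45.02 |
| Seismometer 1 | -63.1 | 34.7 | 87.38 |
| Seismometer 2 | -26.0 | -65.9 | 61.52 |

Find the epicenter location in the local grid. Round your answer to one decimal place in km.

(8.7, -15.1)

Circle about each station: (x − 52.5)² + (y + 4.7)² = 45.02²; (x + 63.1)² + (y − 34.7)² = 87.38²; (x + 26.0)² + (y + 65.9)² = 61.52².
Subtracting pairs of circle equations eliminates x²+y² and gives linear equations (the radical axes):
-231.2 x + 78.8 y = -3201.10
-157.0 x − 122.4 y = 482.56
Solving the 2×2 system: x ≈ 8.7, y ≈ -15.1 km.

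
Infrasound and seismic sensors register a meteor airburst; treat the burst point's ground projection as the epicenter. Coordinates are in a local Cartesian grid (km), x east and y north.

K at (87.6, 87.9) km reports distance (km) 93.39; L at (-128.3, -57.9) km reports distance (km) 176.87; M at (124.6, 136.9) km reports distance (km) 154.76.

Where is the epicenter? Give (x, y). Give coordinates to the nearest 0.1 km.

34.6 km east, 11.0 km north

Circle about each station: (x − 87.6)² + (y − 87.9)² = 93.39²; (x + 128.3)² + (y + 57.9)² = 176.87²; (x − 124.6)² + (y − 136.9)² = 154.76².
Subtracting pairs of circle equations eliminates x²+y² and gives linear equations (the radical axes):
-431.8 x − 291.6 y = -18148.17
74.0 x + 98.0 y = 3637.63
Solving the 2×2 system: x ≈ 34.6, y ≈ 11.0 km.
Check against K (with the unrounded x, y): √((x − 87.6)²+(y − 87.9)²) = 93.40 ≈ 93.39 km. ✓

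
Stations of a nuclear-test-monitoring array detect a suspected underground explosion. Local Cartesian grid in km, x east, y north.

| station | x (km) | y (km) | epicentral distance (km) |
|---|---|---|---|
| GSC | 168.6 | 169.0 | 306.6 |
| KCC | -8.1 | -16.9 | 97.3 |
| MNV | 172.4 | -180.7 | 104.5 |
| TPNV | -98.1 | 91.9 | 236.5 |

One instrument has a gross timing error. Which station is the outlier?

Solve using three stations at a time. Using GSC, KCC, TPNV (subtract circle equations pairwise → linear system) gives (x, y) ≈ (32.1, -105.6).
Distances from that point to each station vs reported:
  GSC: calculated 306.6 vs reported 306.6 → residual 0.0 km
  KCC: calculated 97.3 vs reported 97.3 → residual 0.0 km
  MNV: calculated 159.2 vs reported 104.5 → residual 54.7 km
  TPNV: calculated 236.5 vs reported 236.5 → residual 0.0 km
GSC, KCC, TPNV are mutually consistent (residuals ≈ 0); MNV is off by 54.7 km.

MNV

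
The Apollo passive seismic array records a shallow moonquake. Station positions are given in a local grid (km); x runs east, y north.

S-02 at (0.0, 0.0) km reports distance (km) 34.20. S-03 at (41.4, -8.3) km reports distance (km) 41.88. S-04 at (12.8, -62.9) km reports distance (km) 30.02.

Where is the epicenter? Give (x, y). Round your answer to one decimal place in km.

7.8 km east, -33.3 km north

Circle about each station: x² + y² = 34.20²; (x − 41.4)² + (y + 8.3)² = 41.88²; (x − 12.8)² + (y + 62.9)² = 30.02².
Subtracting pairs of circle equations eliminates x²+y² and gives linear equations (the radical axes):
82.8 x − 16.6 y = 1198.56
25.6 x − 125.8 y = 4388.69
Solving the 2×2 system: x ≈ 7.8, y ≈ -33.3 km.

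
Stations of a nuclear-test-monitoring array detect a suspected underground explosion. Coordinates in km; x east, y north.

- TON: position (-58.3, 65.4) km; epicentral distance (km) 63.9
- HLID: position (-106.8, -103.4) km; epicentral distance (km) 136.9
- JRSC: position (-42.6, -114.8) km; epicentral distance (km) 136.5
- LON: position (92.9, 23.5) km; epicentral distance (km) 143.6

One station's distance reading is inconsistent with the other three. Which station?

TON

Solve using three stations at a time. Using HLID, JRSC, LON (subtract circle equations pairwise → linear system) gives (x, y) ≈ (-50.7, 21.4).
Distances from that point to each station vs reported:
  TON: calculated 44.6 vs reported 63.9 → residual 19.3 km
  HLID: calculated 136.9 vs reported 136.9 → residual 0.0 km
  JRSC: calculated 136.5 vs reported 136.5 → residual 0.0 km
  LON: calculated 143.6 vs reported 143.6 → residual 0.0 km
HLID, JRSC, LON are mutually consistent (residuals ≈ 0); TON is off by 19.3 km.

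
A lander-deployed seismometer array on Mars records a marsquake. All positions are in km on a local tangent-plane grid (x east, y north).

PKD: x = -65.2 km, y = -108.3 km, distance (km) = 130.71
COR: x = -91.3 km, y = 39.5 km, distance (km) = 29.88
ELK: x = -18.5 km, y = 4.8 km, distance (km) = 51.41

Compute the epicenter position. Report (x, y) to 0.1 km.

(-66.8, 22.4)

Circle about each station: (x + 65.2)² + (y + 108.3)² = 130.71²; (x + 91.3)² + (y − 39.5)² = 29.88²; (x + 18.5)² + (y − 4.8)² = 51.41².
Subtracting pairs of circle equations eliminates x²+y² and gives linear equations (the radical axes):
-52.2 x + 295.6 y = 10108.30
93.4 x + 226.2 y = -1172.52
Solving the 2×2 system: x ≈ -66.8, y ≈ 22.4 km.
Check against PKD (with the unrounded x, y): √((x + 65.2)²+(y + 108.3)²) = 130.71 ≈ 130.71 km. ✓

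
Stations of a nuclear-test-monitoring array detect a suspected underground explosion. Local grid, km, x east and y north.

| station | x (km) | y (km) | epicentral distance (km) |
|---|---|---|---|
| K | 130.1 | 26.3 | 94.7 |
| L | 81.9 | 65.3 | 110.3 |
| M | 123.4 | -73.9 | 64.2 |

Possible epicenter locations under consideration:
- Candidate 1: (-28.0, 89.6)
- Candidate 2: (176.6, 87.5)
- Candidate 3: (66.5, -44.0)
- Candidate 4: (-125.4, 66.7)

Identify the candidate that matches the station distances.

For each candidate, compare |candidate − station| to the reported distance:
Candidate 1: residuals K 75.6, L 2.3, M 158.6 → max 158.6 km
Candidate 2: residuals K 17.8, L 13.0, M 105.7 → max 105.7 km
Candidate 3: residuals K 0.1, L 0.1, M 0.1 → max 0.1 km
Candidate 4: residuals K 164.0, L 97.0, M 221.6 → max 221.6 km
Only Candidate 3 has all residuals ≈ 0.

Candidate 3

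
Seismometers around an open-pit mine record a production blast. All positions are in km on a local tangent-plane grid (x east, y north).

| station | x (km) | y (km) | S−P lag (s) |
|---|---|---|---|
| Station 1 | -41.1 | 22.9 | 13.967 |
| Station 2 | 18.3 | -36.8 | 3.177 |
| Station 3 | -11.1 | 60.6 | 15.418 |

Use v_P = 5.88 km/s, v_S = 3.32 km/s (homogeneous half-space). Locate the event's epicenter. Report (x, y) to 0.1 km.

(41.2, -44.7)

Distance from S−P lag: d = Δt · v_P v_S / (v_P − v_S) = Δt · (5.88·3.32)/(5.88−3.32) ≈ 7.6256·Δt.
So d_Station 1 = 106.51, d_Station 2 = 24.23, d_Station 3 = 117.57 km.
Circle about each station: (x + 41.1)² + (y − 22.9)² = 106.51²; (x − 18.3)² + (y + 36.8)² = 24.23²; (x + 11.1)² + (y − 60.6)² = 117.57².
Subtracting pairs of circle equations eliminates x²+y² and gives linear equations (the radical axes):
118.8 x − 119.4 y = 10232.80
60.0 x + 75.4 y = -896.37
Solving the 2×2 system: x ≈ 41.2, y ≈ -44.7 km.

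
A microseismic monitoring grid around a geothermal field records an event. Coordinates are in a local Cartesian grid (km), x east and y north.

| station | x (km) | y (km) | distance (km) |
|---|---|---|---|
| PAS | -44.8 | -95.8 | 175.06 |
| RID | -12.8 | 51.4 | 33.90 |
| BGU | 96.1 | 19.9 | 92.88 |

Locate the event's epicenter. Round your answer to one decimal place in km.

x ≈ 16.7 km, y ≈ 68.1 km

Circle about each station: (x + 44.8)² + (y + 95.8)² = 175.06²; (x + 12.8)² + (y − 51.4)² = 33.90²; (x − 96.1)² + (y − 19.9)² = 92.88².
Subtracting the PAS equation from the RID and BGU equations removes the quadratic terms:
64.0 x + 294.4 y = 21117.91
281.8 x + 231.4 y = 20465.85
Solving the 2×2 system: x ≈ 16.7, y ≈ 68.1 km.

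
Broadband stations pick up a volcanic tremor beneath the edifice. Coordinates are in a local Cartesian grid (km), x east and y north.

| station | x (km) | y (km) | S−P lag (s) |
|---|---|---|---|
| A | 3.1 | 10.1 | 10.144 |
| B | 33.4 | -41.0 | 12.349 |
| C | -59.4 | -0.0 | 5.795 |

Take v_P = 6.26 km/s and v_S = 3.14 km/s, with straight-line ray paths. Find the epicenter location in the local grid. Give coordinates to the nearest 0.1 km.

Distance from S−P lag: d = Δt · v_P v_S / (v_P − v_S) = Δt · (6.26·3.14)/(6.26−3.14) ≈ 6.3001·Δt.
So d_A = 63.91, d_B = 77.80, d_C = 36.51 km.
Circle about each station: (x − 3.1)² + (y − 10.1)² = 63.91²; (x − 33.4)² + (y + 41.0)² = 77.80²; (x + 59.4)² + y² = 36.51².
Subtracting pairs of circle equations eliminates x²+y² and gives linear equations (the radical axes):
60.6 x − 102.2 y = 716.59
-125.0 x − 20.2 y = 6168.25
Solving the 2×2 system: x ≈ -44.0, y ≈ -33.1 km.

-44.0 km east, -33.1 km north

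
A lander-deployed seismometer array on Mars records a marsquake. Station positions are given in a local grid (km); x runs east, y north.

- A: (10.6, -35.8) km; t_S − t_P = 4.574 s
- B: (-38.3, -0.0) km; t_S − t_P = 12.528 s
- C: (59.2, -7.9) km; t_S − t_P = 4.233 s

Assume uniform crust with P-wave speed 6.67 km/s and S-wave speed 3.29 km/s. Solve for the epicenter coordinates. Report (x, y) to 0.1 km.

Distance from S−P lag: d = Δt · v_P v_S / (v_P − v_S) = Δt · (6.67·3.29)/(6.67−3.29) ≈ 6.4924·Δt.
So d_A = 29.70, d_B = 81.34, d_C = 27.48 km.
Circle about each station: (x − 10.6)² + (y + 35.8)² = 29.70²; (x + 38.3)² + y² = 81.34²; (x − 59.2)² + (y + 7.9)² = 27.48².
Subtracting pairs of circle equations eliminates x²+y² and gives linear equations (the radical axes):
-97.8 x + 71.6 y = -5661.22
97.2 x + 55.8 y = 2299.99
Solving the 2×2 system: x ≈ 38.7, y ≈ -26.2 km.
Check against A (with the unrounded x, y): √((x − 10.6)²+(y + 35.8)²) = 29.70 ≈ 29.70 km. ✓

(38.7, -26.2)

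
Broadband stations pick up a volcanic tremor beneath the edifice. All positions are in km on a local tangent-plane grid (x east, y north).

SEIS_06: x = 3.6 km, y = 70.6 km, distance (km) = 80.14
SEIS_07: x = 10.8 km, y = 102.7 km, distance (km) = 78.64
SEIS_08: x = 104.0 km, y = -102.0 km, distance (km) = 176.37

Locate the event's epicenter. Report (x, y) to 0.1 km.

(83.7, 73.2)

Circle about each station: (x − 3.6)² + (y − 70.6)² = 80.14²; (x − 10.8)² + (y − 102.7)² = 78.64²; (x − 104.0)² + (y + 102.0)² = 176.37².
Subtracting pairs of circle equations eliminates x²+y² and gives linear equations (the radical axes):
14.4 x + 64.2 y = 5904.78
200.8 x − 345.2 y = -8461.28
Solving the 2×2 system: x ≈ 83.7, y ≈ 73.2 km.
Check against SEIS_06 (with the unrounded x, y): √((x − 3.6)²+(y − 70.6)²) = 80.14 ≈ 80.14 km. ✓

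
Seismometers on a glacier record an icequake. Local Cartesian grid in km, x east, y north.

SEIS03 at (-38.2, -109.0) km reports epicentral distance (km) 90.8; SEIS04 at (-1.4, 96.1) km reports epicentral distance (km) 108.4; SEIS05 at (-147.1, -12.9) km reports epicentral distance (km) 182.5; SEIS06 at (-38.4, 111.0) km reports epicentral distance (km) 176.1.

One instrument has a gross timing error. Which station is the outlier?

Solve using three stations at a time. Using SEIS03, SEIS05, SEIS06 (subtract circle equations pairwise → linear system) gives (x, y) ≈ (31.5, -50.7).
Distances from that point to each station vs reported:
  SEIS03: calculated 90.9 vs reported 90.8 → residual 0.1 km
  SEIS04: calculated 150.4 vs reported 108.4 → residual 42.0 km
  SEIS05: calculated 182.5 vs reported 182.5 → residual 0.0 km
  SEIS06: calculated 176.1 vs reported 176.1 → residual 0.0 km
SEIS03, SEIS05, SEIS06 are mutually consistent (residuals ≈ 0); SEIS04 is off by 42.0 km.

SEIS04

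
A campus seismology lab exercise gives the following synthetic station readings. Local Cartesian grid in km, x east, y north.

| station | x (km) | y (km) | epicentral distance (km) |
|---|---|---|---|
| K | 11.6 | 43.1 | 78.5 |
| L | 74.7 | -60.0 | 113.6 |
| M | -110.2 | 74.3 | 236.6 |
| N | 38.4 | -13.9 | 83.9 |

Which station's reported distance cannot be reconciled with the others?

M

Solve using three stations at a time. Using K, L, N (subtract circle equations pairwise → linear system) gives (x, y) ≈ (89.5, 52.6).
Distances from that point to each station vs reported:
  K: calculated 78.5 vs reported 78.5 → residual 0.0 km
  L: calculated 113.6 vs reported 113.6 → residual 0.0 km
  M: calculated 200.9 vs reported 236.6 → residual 35.7 km
  N: calculated 83.9 vs reported 83.9 → residual 0.0 km
K, L, N are mutually consistent (residuals ≈ 0); M is off by 35.7 km.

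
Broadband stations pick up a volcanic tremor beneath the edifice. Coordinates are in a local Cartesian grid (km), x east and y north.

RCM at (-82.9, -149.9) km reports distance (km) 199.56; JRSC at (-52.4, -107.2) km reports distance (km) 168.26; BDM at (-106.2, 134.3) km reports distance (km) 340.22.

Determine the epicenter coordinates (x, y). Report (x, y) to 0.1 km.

Circle about each station: (x + 82.9)² + (y + 149.9)² = 199.56²; (x + 52.4)² + (y + 107.2)² = 168.26²; (x + 106.2)² + (y − 134.3)² = 340.22².
Subtracting the RCM equation from the JRSC and BDM equations removes the quadratic terms:
61.0 x + 85.4 y = -3592.05
-46.6 x + 568.4 y = -75952.94
Solving the 2×2 system: x ≈ 115.0, y ≈ -124.2 km.

115.0 km east, -124.2 km north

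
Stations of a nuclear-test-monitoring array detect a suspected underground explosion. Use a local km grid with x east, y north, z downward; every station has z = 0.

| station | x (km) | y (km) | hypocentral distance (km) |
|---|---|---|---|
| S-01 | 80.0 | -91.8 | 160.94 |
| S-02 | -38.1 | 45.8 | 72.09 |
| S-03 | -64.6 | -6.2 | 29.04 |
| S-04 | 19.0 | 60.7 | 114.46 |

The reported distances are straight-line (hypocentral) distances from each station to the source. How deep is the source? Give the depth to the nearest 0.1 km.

Each station gives a sphere (x−x_i)² + (y−y_i)² + z² = d_i² (stations at z=0).
Subtracting the S-01 sphere from S-02 and S-03: z² cancels, leaving linear equations in x and y:
-236.2 x + 275.2 y = 9426.73
-289.2 x + 171.2 y = 14442.72
Solving: x ≈ -60.300, y ≈ -17.501 km (keep extra digits for the depth step; rounded: -60.3, -17.5).
Then from the S-01 sphere: z² = 160.94² − (x − 80.0)² − (y + 91.8)² with x = -60.300, y = -17.501, so z ≈ 26.406 ≈ 26.4 km.

z ≈ 26.4 km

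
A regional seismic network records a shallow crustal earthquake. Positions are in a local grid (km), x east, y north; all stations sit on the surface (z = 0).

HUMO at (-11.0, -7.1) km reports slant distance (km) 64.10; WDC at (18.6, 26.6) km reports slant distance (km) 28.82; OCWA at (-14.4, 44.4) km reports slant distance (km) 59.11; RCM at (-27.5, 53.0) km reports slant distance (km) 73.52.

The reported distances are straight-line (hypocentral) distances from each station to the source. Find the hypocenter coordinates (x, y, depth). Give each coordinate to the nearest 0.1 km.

Each station gives a sphere (x−x_i)² + (y−y_i)² + z² = d_i² (stations at z=0).
Subtracting the HUMO sphere from WDC and OCWA: z² cancels, leaving linear equations in x and y:
59.2 x + 67.4 y = 4160.33
-6.8 x + 103.0 y = 2622.13
Solving: x ≈ 38.405, y ≈ 27.993 km (keep extra digits for the depth step; rounded: 38.4, 28.0).
Then from the HUMO sphere: z² = 64.10² − (x + 11.0)² − (y + 7.1)² with x = 38.405, y = 27.993, so z ≈ 20.891 ≈ 20.9 km.
Check against RCM (with the unrounded solution): distance 73.52 ≈ 73.52 km. ✓

x ≈ 38.4 km, y ≈ 28.0 km, depth ≈ 20.9 km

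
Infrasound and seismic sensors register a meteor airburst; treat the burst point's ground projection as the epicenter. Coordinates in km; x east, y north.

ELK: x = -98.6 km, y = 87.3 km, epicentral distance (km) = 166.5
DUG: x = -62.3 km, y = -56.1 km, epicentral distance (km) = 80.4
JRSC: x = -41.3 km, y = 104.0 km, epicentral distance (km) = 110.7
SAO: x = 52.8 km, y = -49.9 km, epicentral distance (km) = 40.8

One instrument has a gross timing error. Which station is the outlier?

Solve using three stations at a time. Using ELK, DUG, SAO (subtract circle equations pairwise → linear system) gives (x, y) ≈ (15.1, -34.3).
Distances from that point to each station vs reported:
  ELK: calculated 166.5 vs reported 166.5 → residual 0.0 km
  DUG: calculated 80.4 vs reported 80.4 → residual 0.0 km
  JRSC: calculated 149.4 vs reported 110.7 → residual 38.7 km
  SAO: calculated 40.8 vs reported 40.8 → residual 0.0 km
ELK, DUG, SAO are mutually consistent (residuals ≈ 0); JRSC is off by 38.7 km.

JRSC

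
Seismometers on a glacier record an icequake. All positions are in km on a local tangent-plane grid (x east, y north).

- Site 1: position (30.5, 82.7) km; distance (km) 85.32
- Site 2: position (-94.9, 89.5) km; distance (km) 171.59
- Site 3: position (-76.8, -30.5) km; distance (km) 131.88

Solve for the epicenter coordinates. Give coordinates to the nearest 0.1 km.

x ≈ 51.5 km, y ≈ 0.0 km

Circle about each station: (x − 30.5)² + (y − 82.7)² = 85.32²; (x + 94.9)² + (y − 89.5)² = 171.59²; (x + 76.8)² + (y + 30.5)² = 131.88².
Subtracting the Site 1 equation from the Site 2 and Site 3 equations removes the quadratic terms:
-250.8 x + 13.6 y = -12916.91
-214.6 x − 226.4 y = -11053.88
Solving the 2×2 system: x ≈ 51.5, y ≈ 0.0 km.
Check against Site 1 (with the unrounded x, y): √((x − 30.5)²+(y − 82.7)²) = 85.32 ≈ 85.32 km. ✓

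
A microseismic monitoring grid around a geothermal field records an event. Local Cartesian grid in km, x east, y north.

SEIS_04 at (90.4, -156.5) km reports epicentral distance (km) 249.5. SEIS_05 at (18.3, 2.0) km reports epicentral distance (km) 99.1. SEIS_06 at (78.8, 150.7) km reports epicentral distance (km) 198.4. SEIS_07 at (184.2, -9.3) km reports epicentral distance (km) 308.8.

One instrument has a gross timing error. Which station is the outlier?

SEIS_07

Solve using three stations at a time. Using SEIS_04, SEIS_05, SEIS_06 (subtract circle equations pairwise → linear system) gives (x, y) ≈ (-77.3, 28.2).
Distances from that point to each station vs reported:
  SEIS_04: calculated 249.5 vs reported 249.5 → residual 0.0 km
  SEIS_05: calculated 99.2 vs reported 99.1 → residual 0.1 km
  SEIS_06: calculated 198.4 vs reported 198.4 → residual 0.0 km
  SEIS_07: calculated 264.2 vs reported 308.8 → residual 44.6 km
SEIS_04, SEIS_05, SEIS_06 are mutually consistent (residuals ≈ 0); SEIS_07 is off by 44.6 km.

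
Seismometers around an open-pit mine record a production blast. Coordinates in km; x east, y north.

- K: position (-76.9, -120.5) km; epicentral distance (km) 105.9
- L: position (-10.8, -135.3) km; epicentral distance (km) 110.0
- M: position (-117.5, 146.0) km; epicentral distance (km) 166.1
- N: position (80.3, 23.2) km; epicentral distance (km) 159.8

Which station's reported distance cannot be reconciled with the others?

L

Solve using three stations at a time. Using K, M, N (subtract circle equations pairwise → linear system) gives (x, y) ≈ (-75.0, -14.6).
Distances from that point to each station vs reported:
  K: calculated 105.9 vs reported 105.9 → residual 0.0 km
  L: calculated 136.7 vs reported 110.0 → residual 26.7 km
  M: calculated 166.1 vs reported 166.1 → residual 0.0 km
  N: calculated 159.8 vs reported 159.8 → residual 0.0 km
K, M, N are mutually consistent (residuals ≈ 0); L is off by 26.7 km.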